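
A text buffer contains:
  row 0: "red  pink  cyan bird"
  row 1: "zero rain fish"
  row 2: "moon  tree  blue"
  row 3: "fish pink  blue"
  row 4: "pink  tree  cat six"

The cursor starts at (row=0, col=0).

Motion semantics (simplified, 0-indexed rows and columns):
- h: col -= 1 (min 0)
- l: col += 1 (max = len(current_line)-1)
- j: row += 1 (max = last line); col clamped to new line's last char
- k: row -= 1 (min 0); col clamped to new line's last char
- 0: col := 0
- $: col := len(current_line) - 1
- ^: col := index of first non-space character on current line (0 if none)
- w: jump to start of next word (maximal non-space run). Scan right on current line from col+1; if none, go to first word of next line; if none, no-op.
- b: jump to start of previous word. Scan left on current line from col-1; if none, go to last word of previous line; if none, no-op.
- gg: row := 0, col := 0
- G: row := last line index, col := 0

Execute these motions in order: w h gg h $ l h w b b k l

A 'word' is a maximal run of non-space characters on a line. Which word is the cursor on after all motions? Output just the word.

Answer: cyan

Derivation:
After 1 (w): row=0 col=5 char='p'
After 2 (h): row=0 col=4 char='_'
After 3 (gg): row=0 col=0 char='r'
After 4 (h): row=0 col=0 char='r'
After 5 ($): row=0 col=19 char='d'
After 6 (l): row=0 col=19 char='d'
After 7 (h): row=0 col=18 char='r'
After 8 (w): row=1 col=0 char='z'
After 9 (b): row=0 col=16 char='b'
After 10 (b): row=0 col=11 char='c'
After 11 (k): row=0 col=11 char='c'
After 12 (l): row=0 col=12 char='y'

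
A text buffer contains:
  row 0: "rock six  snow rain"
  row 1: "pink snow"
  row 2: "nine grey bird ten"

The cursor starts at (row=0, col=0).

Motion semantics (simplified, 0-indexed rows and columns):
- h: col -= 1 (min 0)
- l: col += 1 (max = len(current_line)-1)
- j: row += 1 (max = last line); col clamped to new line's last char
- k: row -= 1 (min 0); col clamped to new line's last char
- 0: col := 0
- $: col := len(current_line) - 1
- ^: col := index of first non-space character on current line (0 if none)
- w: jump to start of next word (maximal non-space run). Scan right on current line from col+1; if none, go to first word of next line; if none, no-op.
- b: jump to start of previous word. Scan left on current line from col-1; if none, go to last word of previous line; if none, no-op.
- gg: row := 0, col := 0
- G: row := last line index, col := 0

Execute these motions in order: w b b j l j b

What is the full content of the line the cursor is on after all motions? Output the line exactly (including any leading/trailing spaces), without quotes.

Answer: nine grey bird ten

Derivation:
After 1 (w): row=0 col=5 char='s'
After 2 (b): row=0 col=0 char='r'
After 3 (b): row=0 col=0 char='r'
After 4 (j): row=1 col=0 char='p'
After 5 (l): row=1 col=1 char='i'
After 6 (j): row=2 col=1 char='i'
After 7 (b): row=2 col=0 char='n'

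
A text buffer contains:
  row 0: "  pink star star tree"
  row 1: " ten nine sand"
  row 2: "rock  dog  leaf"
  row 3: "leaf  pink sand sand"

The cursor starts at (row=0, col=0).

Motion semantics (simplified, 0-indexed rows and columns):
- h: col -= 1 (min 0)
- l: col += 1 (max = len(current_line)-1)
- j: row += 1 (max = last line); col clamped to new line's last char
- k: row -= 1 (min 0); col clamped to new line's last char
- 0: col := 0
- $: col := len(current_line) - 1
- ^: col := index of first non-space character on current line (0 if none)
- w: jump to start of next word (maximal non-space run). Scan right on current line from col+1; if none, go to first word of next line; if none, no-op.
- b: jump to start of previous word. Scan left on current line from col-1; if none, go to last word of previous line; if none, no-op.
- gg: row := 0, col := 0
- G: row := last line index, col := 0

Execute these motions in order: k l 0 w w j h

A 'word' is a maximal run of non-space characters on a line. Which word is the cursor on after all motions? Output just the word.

Answer: nine

Derivation:
After 1 (k): row=0 col=0 char='_'
After 2 (l): row=0 col=1 char='_'
After 3 (0): row=0 col=0 char='_'
After 4 (w): row=0 col=2 char='p'
After 5 (w): row=0 col=7 char='s'
After 6 (j): row=1 col=7 char='n'
After 7 (h): row=1 col=6 char='i'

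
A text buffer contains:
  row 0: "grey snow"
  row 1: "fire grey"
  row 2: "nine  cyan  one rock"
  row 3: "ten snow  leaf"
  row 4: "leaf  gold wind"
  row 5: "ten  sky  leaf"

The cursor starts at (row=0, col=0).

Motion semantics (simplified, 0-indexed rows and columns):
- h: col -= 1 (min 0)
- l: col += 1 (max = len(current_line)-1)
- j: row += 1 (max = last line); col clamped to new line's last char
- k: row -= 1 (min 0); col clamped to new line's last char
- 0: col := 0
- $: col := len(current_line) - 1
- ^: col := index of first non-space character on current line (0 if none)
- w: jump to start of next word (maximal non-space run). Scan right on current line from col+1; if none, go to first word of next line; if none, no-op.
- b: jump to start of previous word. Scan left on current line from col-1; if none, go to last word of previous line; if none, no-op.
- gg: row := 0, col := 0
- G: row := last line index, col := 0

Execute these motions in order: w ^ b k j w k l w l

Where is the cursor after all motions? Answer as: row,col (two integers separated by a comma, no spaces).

Answer: 1,1

Derivation:
After 1 (w): row=0 col=5 char='s'
After 2 (^): row=0 col=0 char='g'
After 3 (b): row=0 col=0 char='g'
After 4 (k): row=0 col=0 char='g'
After 5 (j): row=1 col=0 char='f'
After 6 (w): row=1 col=5 char='g'
After 7 (k): row=0 col=5 char='s'
After 8 (l): row=0 col=6 char='n'
After 9 (w): row=1 col=0 char='f'
After 10 (l): row=1 col=1 char='i'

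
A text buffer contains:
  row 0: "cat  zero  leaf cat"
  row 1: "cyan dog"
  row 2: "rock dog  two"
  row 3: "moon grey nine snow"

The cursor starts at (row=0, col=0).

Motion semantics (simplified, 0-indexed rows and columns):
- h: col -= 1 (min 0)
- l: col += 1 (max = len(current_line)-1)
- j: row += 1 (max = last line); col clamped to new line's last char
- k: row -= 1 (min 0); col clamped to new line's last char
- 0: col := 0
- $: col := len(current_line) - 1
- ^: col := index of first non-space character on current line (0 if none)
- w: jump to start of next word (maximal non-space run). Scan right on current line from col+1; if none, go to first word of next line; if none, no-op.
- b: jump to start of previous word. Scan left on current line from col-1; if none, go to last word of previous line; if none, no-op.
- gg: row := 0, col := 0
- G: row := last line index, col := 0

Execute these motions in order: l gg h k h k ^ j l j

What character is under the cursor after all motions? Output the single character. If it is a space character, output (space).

After 1 (l): row=0 col=1 char='a'
After 2 (gg): row=0 col=0 char='c'
After 3 (h): row=0 col=0 char='c'
After 4 (k): row=0 col=0 char='c'
After 5 (h): row=0 col=0 char='c'
After 6 (k): row=0 col=0 char='c'
After 7 (^): row=0 col=0 char='c'
After 8 (j): row=1 col=0 char='c'
After 9 (l): row=1 col=1 char='y'
After 10 (j): row=2 col=1 char='o'

Answer: o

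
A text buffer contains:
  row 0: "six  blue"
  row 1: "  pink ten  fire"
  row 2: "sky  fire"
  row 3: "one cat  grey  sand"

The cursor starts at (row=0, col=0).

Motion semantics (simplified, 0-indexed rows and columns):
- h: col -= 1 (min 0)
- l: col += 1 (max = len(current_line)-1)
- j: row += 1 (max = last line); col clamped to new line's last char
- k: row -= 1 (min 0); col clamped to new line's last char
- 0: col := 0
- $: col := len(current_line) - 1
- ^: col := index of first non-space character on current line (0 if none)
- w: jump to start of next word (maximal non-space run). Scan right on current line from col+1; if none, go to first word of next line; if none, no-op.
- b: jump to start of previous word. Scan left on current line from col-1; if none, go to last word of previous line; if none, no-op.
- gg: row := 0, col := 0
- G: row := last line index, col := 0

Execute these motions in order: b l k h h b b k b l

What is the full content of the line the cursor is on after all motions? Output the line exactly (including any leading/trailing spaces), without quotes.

After 1 (b): row=0 col=0 char='s'
After 2 (l): row=0 col=1 char='i'
After 3 (k): row=0 col=1 char='i'
After 4 (h): row=0 col=0 char='s'
After 5 (h): row=0 col=0 char='s'
After 6 (b): row=0 col=0 char='s'
After 7 (b): row=0 col=0 char='s'
After 8 (k): row=0 col=0 char='s'
After 9 (b): row=0 col=0 char='s'
After 10 (l): row=0 col=1 char='i'

Answer: six  blue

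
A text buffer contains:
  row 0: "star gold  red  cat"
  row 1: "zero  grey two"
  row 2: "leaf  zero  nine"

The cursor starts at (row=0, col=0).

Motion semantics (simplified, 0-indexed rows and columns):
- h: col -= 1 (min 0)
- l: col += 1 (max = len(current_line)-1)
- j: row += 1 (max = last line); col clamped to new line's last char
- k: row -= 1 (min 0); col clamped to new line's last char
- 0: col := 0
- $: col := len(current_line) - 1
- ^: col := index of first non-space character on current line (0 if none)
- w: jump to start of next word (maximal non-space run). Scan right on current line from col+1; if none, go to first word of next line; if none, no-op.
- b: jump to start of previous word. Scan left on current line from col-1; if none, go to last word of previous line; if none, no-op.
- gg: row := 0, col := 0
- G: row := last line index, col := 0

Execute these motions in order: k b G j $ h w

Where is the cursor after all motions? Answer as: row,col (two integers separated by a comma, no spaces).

Answer: 2,14

Derivation:
After 1 (k): row=0 col=0 char='s'
After 2 (b): row=0 col=0 char='s'
After 3 (G): row=2 col=0 char='l'
After 4 (j): row=2 col=0 char='l'
After 5 ($): row=2 col=15 char='e'
After 6 (h): row=2 col=14 char='n'
After 7 (w): row=2 col=14 char='n'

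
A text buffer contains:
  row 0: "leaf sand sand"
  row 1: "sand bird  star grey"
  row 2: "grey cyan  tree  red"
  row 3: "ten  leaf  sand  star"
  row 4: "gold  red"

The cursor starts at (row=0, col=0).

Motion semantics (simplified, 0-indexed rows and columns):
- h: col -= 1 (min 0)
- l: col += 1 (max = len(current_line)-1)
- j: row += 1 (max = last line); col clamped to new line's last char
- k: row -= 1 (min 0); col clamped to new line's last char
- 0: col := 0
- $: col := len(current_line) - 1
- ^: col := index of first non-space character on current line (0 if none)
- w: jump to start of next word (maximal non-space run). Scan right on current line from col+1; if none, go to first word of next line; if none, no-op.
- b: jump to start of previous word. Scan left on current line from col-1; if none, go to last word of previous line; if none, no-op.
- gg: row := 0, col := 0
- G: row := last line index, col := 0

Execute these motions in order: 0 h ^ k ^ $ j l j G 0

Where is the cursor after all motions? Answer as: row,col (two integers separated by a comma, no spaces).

After 1 (0): row=0 col=0 char='l'
After 2 (h): row=0 col=0 char='l'
After 3 (^): row=0 col=0 char='l'
After 4 (k): row=0 col=0 char='l'
After 5 (^): row=0 col=0 char='l'
After 6 ($): row=0 col=13 char='d'
After 7 (j): row=1 col=13 char='a'
After 8 (l): row=1 col=14 char='r'
After 9 (j): row=2 col=14 char='e'
After 10 (G): row=4 col=0 char='g'
After 11 (0): row=4 col=0 char='g'

Answer: 4,0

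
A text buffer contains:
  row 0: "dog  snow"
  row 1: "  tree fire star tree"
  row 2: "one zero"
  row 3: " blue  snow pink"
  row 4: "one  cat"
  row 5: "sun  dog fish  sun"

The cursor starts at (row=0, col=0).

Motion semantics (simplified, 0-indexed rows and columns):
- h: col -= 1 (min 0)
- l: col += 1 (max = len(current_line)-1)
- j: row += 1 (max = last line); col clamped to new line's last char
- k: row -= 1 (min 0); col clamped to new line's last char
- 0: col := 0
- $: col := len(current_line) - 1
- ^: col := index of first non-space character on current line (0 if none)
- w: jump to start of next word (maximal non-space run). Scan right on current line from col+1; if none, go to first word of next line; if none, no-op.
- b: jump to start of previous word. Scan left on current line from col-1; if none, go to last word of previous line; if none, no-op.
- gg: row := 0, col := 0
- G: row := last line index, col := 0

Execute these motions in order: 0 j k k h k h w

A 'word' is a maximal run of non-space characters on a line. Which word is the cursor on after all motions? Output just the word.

Answer: snow

Derivation:
After 1 (0): row=0 col=0 char='d'
After 2 (j): row=1 col=0 char='_'
After 3 (k): row=0 col=0 char='d'
After 4 (k): row=0 col=0 char='d'
After 5 (h): row=0 col=0 char='d'
After 6 (k): row=0 col=0 char='d'
After 7 (h): row=0 col=0 char='d'
After 8 (w): row=0 col=5 char='s'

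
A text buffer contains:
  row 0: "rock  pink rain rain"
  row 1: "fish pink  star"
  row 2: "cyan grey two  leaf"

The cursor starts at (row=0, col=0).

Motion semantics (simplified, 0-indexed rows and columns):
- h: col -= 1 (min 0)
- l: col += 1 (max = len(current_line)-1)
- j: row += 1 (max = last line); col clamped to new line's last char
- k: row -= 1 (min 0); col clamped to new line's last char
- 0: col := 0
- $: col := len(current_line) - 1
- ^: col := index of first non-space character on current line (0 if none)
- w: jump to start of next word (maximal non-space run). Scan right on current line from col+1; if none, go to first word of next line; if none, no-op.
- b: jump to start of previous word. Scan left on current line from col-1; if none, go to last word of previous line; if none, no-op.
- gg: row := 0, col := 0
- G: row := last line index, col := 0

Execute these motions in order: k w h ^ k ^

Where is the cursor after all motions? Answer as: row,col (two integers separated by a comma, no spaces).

Answer: 0,0

Derivation:
After 1 (k): row=0 col=0 char='r'
After 2 (w): row=0 col=6 char='p'
After 3 (h): row=0 col=5 char='_'
After 4 (^): row=0 col=0 char='r'
After 5 (k): row=0 col=0 char='r'
After 6 (^): row=0 col=0 char='r'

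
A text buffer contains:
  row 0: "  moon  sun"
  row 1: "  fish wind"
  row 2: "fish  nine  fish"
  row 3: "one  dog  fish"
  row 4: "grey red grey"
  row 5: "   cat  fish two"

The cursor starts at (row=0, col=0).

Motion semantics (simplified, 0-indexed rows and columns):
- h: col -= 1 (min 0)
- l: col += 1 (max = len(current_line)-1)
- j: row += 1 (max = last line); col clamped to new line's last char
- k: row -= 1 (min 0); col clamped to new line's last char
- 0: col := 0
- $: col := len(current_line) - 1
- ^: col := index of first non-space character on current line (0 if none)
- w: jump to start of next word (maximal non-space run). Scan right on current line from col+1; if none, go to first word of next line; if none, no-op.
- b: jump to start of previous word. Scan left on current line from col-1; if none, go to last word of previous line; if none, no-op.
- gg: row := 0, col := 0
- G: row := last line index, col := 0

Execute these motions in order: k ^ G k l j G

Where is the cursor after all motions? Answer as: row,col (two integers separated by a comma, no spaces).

After 1 (k): row=0 col=0 char='_'
After 2 (^): row=0 col=2 char='m'
After 3 (G): row=5 col=0 char='_'
After 4 (k): row=4 col=0 char='g'
After 5 (l): row=4 col=1 char='r'
After 6 (j): row=5 col=1 char='_'
After 7 (G): row=5 col=0 char='_'

Answer: 5,0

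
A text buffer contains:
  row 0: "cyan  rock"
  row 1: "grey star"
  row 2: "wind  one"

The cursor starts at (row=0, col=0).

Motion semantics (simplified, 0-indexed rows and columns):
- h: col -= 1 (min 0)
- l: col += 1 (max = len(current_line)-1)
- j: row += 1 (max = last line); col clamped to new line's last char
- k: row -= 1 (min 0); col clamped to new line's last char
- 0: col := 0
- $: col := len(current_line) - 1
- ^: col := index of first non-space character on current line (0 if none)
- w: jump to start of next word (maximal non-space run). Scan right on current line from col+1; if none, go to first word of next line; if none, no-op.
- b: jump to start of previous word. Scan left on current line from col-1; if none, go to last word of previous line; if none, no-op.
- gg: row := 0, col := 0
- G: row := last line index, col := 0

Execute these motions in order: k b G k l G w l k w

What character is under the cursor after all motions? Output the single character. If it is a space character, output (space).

Answer: w

Derivation:
After 1 (k): row=0 col=0 char='c'
After 2 (b): row=0 col=0 char='c'
After 3 (G): row=2 col=0 char='w'
After 4 (k): row=1 col=0 char='g'
After 5 (l): row=1 col=1 char='r'
After 6 (G): row=2 col=0 char='w'
After 7 (w): row=2 col=6 char='o'
After 8 (l): row=2 col=7 char='n'
After 9 (k): row=1 col=7 char='a'
After 10 (w): row=2 col=0 char='w'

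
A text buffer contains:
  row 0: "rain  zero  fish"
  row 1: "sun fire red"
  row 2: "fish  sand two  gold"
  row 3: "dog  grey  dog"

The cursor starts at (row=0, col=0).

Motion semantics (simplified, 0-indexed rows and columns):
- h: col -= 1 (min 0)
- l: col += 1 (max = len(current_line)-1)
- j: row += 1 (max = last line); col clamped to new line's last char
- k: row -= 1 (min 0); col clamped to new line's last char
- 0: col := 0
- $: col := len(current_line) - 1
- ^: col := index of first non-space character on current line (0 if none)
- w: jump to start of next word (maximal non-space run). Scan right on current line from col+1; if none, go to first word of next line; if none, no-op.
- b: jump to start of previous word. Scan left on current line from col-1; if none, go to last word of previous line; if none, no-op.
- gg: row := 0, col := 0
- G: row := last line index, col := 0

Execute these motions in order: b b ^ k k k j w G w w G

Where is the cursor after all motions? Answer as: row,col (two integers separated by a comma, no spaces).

Answer: 3,0

Derivation:
After 1 (b): row=0 col=0 char='r'
After 2 (b): row=0 col=0 char='r'
After 3 (^): row=0 col=0 char='r'
After 4 (k): row=0 col=0 char='r'
After 5 (k): row=0 col=0 char='r'
After 6 (k): row=0 col=0 char='r'
After 7 (j): row=1 col=0 char='s'
After 8 (w): row=1 col=4 char='f'
After 9 (G): row=3 col=0 char='d'
After 10 (w): row=3 col=5 char='g'
After 11 (w): row=3 col=11 char='d'
After 12 (G): row=3 col=0 char='d'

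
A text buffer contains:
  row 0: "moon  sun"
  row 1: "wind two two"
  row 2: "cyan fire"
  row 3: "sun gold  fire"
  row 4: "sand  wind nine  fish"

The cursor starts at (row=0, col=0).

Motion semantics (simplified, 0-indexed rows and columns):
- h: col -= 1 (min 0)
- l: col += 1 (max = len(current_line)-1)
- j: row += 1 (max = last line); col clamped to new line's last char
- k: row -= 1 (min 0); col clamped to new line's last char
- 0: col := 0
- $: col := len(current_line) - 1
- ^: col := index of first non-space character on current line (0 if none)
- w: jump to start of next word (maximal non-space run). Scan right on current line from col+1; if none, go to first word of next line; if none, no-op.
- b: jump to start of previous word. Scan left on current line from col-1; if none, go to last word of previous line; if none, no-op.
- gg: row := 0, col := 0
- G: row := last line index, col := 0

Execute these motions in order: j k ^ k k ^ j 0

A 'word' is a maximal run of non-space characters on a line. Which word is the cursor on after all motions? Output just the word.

Answer: wind

Derivation:
After 1 (j): row=1 col=0 char='w'
After 2 (k): row=0 col=0 char='m'
After 3 (^): row=0 col=0 char='m'
After 4 (k): row=0 col=0 char='m'
After 5 (k): row=0 col=0 char='m'
After 6 (^): row=0 col=0 char='m'
After 7 (j): row=1 col=0 char='w'
After 8 (0): row=1 col=0 char='w'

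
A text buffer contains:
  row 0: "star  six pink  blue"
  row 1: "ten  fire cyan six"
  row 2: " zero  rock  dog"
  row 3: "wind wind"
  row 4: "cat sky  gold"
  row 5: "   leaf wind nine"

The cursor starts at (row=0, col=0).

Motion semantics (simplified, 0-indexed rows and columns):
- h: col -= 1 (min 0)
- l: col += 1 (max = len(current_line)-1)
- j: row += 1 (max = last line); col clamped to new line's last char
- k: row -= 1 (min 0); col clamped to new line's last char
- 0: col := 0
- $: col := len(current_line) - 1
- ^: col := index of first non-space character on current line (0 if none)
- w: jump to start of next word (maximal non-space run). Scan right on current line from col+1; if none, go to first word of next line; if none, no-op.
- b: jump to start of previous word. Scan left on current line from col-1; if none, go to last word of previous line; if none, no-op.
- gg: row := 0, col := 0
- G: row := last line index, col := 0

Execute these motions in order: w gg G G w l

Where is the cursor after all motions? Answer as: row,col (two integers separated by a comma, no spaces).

Answer: 5,4

Derivation:
After 1 (w): row=0 col=6 char='s'
After 2 (gg): row=0 col=0 char='s'
After 3 (G): row=5 col=0 char='_'
After 4 (G): row=5 col=0 char='_'
After 5 (w): row=5 col=3 char='l'
After 6 (l): row=5 col=4 char='e'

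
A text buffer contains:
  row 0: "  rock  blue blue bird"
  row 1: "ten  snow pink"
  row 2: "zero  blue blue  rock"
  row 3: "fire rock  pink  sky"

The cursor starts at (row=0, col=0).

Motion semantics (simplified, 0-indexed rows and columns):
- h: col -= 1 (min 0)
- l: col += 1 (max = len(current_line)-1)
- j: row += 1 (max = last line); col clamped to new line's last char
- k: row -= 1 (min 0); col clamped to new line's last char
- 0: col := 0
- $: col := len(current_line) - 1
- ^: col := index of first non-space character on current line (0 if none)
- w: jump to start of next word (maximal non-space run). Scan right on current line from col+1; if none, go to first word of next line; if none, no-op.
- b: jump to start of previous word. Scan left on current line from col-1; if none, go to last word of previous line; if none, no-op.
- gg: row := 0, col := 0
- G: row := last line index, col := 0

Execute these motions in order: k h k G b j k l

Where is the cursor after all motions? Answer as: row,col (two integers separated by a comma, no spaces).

After 1 (k): row=0 col=0 char='_'
After 2 (h): row=0 col=0 char='_'
After 3 (k): row=0 col=0 char='_'
After 4 (G): row=3 col=0 char='f'
After 5 (b): row=2 col=17 char='r'
After 6 (j): row=3 col=17 char='s'
After 7 (k): row=2 col=17 char='r'
After 8 (l): row=2 col=18 char='o'

Answer: 2,18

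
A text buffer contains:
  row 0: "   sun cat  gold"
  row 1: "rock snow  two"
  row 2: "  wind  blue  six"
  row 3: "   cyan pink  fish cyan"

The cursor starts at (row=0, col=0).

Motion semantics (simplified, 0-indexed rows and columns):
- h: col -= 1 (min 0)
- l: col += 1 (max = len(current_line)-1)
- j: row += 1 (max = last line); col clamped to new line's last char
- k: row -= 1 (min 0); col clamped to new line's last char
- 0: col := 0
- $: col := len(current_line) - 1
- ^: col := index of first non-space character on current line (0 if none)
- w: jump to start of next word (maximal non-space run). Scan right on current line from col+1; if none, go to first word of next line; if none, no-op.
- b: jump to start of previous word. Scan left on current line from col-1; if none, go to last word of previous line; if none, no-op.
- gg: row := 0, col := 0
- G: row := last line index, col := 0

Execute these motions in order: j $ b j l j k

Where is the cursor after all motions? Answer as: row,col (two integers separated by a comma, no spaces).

After 1 (j): row=1 col=0 char='r'
After 2 ($): row=1 col=13 char='o'
After 3 (b): row=1 col=11 char='t'
After 4 (j): row=2 col=11 char='e'
After 5 (l): row=2 col=12 char='_'
After 6 (j): row=3 col=12 char='_'
After 7 (k): row=2 col=12 char='_'

Answer: 2,12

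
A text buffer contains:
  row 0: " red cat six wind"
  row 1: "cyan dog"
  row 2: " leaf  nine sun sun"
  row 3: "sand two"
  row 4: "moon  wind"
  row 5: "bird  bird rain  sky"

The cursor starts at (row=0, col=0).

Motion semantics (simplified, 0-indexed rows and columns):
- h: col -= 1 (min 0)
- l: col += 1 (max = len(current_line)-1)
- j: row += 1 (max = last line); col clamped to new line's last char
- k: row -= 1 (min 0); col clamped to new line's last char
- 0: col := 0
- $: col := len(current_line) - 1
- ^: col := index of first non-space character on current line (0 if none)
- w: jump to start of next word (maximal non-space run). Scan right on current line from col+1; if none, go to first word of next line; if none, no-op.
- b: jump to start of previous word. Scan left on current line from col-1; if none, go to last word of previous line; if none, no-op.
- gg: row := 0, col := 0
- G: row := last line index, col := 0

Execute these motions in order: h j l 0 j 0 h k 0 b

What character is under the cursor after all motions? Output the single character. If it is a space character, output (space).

Answer: w

Derivation:
After 1 (h): row=0 col=0 char='_'
After 2 (j): row=1 col=0 char='c'
After 3 (l): row=1 col=1 char='y'
After 4 (0): row=1 col=0 char='c'
After 5 (j): row=2 col=0 char='_'
After 6 (0): row=2 col=0 char='_'
After 7 (h): row=2 col=0 char='_'
After 8 (k): row=1 col=0 char='c'
After 9 (0): row=1 col=0 char='c'
After 10 (b): row=0 col=13 char='w'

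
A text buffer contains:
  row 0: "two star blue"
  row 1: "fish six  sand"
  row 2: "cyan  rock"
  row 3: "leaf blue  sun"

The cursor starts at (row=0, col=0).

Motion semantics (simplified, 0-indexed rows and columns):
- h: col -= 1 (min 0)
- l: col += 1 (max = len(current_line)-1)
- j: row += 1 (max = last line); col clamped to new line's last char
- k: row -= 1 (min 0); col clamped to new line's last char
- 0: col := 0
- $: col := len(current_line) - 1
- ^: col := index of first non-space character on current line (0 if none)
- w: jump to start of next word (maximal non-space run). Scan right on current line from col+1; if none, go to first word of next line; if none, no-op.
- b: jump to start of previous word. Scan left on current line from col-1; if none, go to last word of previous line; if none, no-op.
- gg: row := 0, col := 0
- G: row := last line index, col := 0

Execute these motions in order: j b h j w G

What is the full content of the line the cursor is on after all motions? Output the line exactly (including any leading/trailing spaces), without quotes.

After 1 (j): row=1 col=0 char='f'
After 2 (b): row=0 col=9 char='b'
After 3 (h): row=0 col=8 char='_'
After 4 (j): row=1 col=8 char='_'
After 5 (w): row=1 col=10 char='s'
After 6 (G): row=3 col=0 char='l'

Answer: leaf blue  sun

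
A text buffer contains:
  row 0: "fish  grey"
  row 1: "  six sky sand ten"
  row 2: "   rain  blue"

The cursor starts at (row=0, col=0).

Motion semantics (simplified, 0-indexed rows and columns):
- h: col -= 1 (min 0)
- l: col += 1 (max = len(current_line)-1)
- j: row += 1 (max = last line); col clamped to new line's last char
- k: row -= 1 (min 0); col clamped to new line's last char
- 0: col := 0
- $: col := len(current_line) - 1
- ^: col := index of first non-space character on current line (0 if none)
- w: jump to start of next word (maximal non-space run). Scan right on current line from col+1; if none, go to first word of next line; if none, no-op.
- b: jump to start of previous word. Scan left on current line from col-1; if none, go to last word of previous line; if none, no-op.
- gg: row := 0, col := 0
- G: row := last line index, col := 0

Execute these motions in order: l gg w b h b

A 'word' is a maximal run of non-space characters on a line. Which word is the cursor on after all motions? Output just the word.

After 1 (l): row=0 col=1 char='i'
After 2 (gg): row=0 col=0 char='f'
After 3 (w): row=0 col=6 char='g'
After 4 (b): row=0 col=0 char='f'
After 5 (h): row=0 col=0 char='f'
After 6 (b): row=0 col=0 char='f'

Answer: fish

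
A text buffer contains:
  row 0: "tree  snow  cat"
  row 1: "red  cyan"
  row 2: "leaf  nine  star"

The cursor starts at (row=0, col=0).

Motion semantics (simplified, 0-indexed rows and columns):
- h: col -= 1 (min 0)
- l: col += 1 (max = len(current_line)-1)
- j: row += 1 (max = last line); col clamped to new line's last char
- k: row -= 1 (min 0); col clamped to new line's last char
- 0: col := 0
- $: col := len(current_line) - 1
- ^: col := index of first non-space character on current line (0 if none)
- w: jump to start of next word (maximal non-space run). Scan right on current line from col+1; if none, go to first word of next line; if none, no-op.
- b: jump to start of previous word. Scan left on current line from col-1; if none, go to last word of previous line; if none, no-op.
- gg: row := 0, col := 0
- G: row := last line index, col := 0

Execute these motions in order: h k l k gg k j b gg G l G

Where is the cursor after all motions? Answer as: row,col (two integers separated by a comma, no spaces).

Answer: 2,0

Derivation:
After 1 (h): row=0 col=0 char='t'
After 2 (k): row=0 col=0 char='t'
After 3 (l): row=0 col=1 char='r'
After 4 (k): row=0 col=1 char='r'
After 5 (gg): row=0 col=0 char='t'
After 6 (k): row=0 col=0 char='t'
After 7 (j): row=1 col=0 char='r'
After 8 (b): row=0 col=12 char='c'
After 9 (gg): row=0 col=0 char='t'
After 10 (G): row=2 col=0 char='l'
After 11 (l): row=2 col=1 char='e'
After 12 (G): row=2 col=0 char='l'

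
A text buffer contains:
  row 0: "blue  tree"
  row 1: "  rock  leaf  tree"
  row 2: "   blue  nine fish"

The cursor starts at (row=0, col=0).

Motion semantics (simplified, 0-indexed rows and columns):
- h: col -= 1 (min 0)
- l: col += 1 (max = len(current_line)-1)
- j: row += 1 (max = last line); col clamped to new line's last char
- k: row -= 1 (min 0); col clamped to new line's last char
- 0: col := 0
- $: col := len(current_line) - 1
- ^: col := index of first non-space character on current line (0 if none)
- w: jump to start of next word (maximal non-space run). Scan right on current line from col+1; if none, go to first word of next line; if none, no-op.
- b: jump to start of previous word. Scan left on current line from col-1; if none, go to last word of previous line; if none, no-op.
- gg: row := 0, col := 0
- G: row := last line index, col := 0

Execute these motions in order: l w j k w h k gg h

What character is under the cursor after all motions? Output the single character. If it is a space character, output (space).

Answer: b

Derivation:
After 1 (l): row=0 col=1 char='l'
After 2 (w): row=0 col=6 char='t'
After 3 (j): row=1 col=6 char='_'
After 4 (k): row=0 col=6 char='t'
After 5 (w): row=1 col=2 char='r'
After 6 (h): row=1 col=1 char='_'
After 7 (k): row=0 col=1 char='l'
After 8 (gg): row=0 col=0 char='b'
After 9 (h): row=0 col=0 char='b'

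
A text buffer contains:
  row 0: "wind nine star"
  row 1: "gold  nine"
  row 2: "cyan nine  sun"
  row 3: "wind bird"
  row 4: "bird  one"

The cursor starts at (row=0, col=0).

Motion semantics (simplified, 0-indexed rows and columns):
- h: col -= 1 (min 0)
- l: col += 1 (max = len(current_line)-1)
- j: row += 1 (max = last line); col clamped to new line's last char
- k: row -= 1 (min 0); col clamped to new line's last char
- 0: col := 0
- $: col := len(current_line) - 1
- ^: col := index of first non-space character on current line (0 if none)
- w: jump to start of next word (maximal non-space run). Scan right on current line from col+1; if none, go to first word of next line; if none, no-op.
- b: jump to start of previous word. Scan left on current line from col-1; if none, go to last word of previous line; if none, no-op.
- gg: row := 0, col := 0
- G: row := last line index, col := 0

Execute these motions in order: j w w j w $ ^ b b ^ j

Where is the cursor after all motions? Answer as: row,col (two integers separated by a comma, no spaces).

After 1 (j): row=1 col=0 char='g'
After 2 (w): row=1 col=6 char='n'
After 3 (w): row=2 col=0 char='c'
After 4 (j): row=3 col=0 char='w'
After 5 (w): row=3 col=5 char='b'
After 6 ($): row=3 col=8 char='d'
After 7 (^): row=3 col=0 char='w'
After 8 (b): row=2 col=11 char='s'
After 9 (b): row=2 col=5 char='n'
After 10 (^): row=2 col=0 char='c'
After 11 (j): row=3 col=0 char='w'

Answer: 3,0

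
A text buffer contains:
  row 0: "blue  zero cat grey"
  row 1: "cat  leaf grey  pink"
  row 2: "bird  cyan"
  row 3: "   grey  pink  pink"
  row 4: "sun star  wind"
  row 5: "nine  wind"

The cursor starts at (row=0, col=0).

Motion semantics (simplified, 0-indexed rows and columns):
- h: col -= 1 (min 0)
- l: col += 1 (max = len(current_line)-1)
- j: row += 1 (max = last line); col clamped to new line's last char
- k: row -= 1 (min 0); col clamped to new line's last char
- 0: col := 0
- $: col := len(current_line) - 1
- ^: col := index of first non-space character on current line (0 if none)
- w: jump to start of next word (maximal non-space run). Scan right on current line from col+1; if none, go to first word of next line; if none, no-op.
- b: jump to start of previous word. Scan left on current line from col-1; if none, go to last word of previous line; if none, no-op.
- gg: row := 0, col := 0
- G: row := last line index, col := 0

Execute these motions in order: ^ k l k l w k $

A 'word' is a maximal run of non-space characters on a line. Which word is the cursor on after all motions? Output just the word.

Answer: grey

Derivation:
After 1 (^): row=0 col=0 char='b'
After 2 (k): row=0 col=0 char='b'
After 3 (l): row=0 col=1 char='l'
After 4 (k): row=0 col=1 char='l'
After 5 (l): row=0 col=2 char='u'
After 6 (w): row=0 col=6 char='z'
After 7 (k): row=0 col=6 char='z'
After 8 ($): row=0 col=18 char='y'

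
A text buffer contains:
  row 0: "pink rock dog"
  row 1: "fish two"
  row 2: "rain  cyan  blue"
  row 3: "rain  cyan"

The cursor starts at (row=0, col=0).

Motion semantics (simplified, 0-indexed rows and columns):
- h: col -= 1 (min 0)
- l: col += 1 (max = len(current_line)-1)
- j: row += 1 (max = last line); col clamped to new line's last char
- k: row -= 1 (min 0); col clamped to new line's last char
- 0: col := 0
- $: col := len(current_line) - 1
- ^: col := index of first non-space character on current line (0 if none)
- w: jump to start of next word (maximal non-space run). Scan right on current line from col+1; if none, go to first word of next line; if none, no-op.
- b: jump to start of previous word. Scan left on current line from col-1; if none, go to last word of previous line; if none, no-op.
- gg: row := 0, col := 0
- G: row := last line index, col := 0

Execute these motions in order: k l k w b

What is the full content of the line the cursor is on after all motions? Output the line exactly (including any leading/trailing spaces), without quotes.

After 1 (k): row=0 col=0 char='p'
After 2 (l): row=0 col=1 char='i'
After 3 (k): row=0 col=1 char='i'
After 4 (w): row=0 col=5 char='r'
After 5 (b): row=0 col=0 char='p'

Answer: pink rock dog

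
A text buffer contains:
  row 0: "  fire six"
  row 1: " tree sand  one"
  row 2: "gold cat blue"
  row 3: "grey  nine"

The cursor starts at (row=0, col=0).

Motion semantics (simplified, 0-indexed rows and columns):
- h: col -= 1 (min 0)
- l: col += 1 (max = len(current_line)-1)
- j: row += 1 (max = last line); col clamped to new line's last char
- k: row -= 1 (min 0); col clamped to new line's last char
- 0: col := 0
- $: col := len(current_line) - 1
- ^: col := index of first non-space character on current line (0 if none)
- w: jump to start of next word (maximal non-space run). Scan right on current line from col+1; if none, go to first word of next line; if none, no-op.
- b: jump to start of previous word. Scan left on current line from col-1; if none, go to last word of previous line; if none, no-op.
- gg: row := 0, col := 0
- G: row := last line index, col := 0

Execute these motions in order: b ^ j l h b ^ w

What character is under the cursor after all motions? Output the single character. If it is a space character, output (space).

Answer: s

Derivation:
After 1 (b): row=0 col=0 char='_'
After 2 (^): row=0 col=2 char='f'
After 3 (j): row=1 col=2 char='r'
After 4 (l): row=1 col=3 char='e'
After 5 (h): row=1 col=2 char='r'
After 6 (b): row=1 col=1 char='t'
After 7 (^): row=1 col=1 char='t'
After 8 (w): row=1 col=6 char='s'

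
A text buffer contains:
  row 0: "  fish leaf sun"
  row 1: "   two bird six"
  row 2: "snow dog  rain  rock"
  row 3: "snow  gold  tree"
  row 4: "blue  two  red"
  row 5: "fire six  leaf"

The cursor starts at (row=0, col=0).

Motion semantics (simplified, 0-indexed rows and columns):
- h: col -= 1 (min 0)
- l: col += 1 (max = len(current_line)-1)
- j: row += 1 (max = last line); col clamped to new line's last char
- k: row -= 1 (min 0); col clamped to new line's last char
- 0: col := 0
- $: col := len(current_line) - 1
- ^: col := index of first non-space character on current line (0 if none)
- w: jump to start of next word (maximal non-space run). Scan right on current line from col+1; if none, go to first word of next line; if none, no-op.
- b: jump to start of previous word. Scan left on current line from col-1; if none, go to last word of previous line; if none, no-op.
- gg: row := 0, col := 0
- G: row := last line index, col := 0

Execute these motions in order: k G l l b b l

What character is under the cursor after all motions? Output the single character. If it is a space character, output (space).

After 1 (k): row=0 col=0 char='_'
After 2 (G): row=5 col=0 char='f'
After 3 (l): row=5 col=1 char='i'
After 4 (l): row=5 col=2 char='r'
After 5 (b): row=5 col=0 char='f'
After 6 (b): row=4 col=11 char='r'
After 7 (l): row=4 col=12 char='e'

Answer: e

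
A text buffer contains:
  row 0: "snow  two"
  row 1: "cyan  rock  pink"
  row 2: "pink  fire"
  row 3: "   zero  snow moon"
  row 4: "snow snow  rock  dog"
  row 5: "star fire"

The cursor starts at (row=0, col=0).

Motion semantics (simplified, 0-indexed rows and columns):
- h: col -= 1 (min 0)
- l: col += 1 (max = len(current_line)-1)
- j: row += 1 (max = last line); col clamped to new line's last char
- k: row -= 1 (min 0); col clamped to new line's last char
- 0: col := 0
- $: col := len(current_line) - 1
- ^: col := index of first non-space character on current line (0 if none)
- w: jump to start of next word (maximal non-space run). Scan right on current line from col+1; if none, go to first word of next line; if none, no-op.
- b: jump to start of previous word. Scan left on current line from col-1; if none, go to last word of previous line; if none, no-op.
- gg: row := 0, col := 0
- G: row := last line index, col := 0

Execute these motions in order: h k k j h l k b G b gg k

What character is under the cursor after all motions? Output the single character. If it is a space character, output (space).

Answer: s

Derivation:
After 1 (h): row=0 col=0 char='s'
After 2 (k): row=0 col=0 char='s'
After 3 (k): row=0 col=0 char='s'
After 4 (j): row=1 col=0 char='c'
After 5 (h): row=1 col=0 char='c'
After 6 (l): row=1 col=1 char='y'
After 7 (k): row=0 col=1 char='n'
After 8 (b): row=0 col=0 char='s'
After 9 (G): row=5 col=0 char='s'
After 10 (b): row=4 col=17 char='d'
After 11 (gg): row=0 col=0 char='s'
After 12 (k): row=0 col=0 char='s'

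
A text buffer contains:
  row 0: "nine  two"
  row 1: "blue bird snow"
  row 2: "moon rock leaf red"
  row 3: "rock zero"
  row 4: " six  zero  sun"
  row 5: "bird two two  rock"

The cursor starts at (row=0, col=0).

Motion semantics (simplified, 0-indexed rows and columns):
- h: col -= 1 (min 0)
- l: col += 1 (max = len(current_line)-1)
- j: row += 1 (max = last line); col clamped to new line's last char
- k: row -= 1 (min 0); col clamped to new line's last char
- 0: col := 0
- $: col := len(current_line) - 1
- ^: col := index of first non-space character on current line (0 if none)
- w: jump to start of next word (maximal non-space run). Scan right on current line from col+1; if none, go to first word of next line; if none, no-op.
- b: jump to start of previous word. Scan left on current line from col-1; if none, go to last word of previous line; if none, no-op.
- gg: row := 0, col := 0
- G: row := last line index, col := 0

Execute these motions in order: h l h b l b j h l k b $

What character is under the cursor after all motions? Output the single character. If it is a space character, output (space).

After 1 (h): row=0 col=0 char='n'
After 2 (l): row=0 col=1 char='i'
After 3 (h): row=0 col=0 char='n'
After 4 (b): row=0 col=0 char='n'
After 5 (l): row=0 col=1 char='i'
After 6 (b): row=0 col=0 char='n'
After 7 (j): row=1 col=0 char='b'
After 8 (h): row=1 col=0 char='b'
After 9 (l): row=1 col=1 char='l'
After 10 (k): row=0 col=1 char='i'
After 11 (b): row=0 col=0 char='n'
After 12 ($): row=0 col=8 char='o'

Answer: o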